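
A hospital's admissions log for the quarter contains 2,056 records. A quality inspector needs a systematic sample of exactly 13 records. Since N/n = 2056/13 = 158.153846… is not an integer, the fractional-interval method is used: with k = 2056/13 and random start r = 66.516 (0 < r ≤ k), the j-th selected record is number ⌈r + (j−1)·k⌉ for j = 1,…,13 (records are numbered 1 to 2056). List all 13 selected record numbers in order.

j=1: r + 0k = 66.516 → ⌈·⌉ = 67
j=2: r + 1k = 224.669846… → ⌈·⌉ = 225
j=3: r + 2k = 382.823692… → ⌈·⌉ = 383
j=4: r + 3k = 540.977538… → ⌈·⌉ = 541
j=5: r + 4k = 699.131384… → ⌈·⌉ = 700
j=6: r + 5k = 857.285230… → ⌈·⌉ = 858
j=7: r + 6k = 1015.439076… → ⌈·⌉ = 1016
j=8: r + 7k = 1173.592923… → ⌈·⌉ = 1174
j=9: r + 8k = 1331.746769… → ⌈·⌉ = 1332
j=10: r + 9k = 1489.900615… → ⌈·⌉ = 1490
j=11: r + 10k = 1648.054461… → ⌈·⌉ = 1649
j=12: r + 11k = 1806.208307… → ⌈·⌉ = 1807
j=13: r + 12k = 1964.362153… → ⌈·⌉ = 1965

67, 225, 383, 541, 700, 858, 1016, 1174, 1332, 1490, 1649, 1807, 1965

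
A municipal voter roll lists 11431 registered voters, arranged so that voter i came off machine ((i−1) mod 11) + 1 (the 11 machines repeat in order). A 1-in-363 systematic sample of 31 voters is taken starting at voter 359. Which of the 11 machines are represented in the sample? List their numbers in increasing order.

7

Consecutive selections differ by k = 363, so their machine numbers differ by 363 mod 11 = 0.
gcd(363, 11) = 11, so the sample visits 11/11 = 1 distinct residues mod 11.
Start 359 is machine 7; the machines hit are 7.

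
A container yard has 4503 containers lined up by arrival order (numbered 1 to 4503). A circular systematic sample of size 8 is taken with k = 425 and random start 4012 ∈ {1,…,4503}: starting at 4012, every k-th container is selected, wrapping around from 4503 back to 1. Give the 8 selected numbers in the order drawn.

4012, 4437, 359, 784, 1209, 1634, 2059, 2484

Selection 1: 4012
Selection 2: 4012 + 425 = 4437
Selection 3: 4437 + 425 = 4862 → 4862 − 4503 = 359
Selection 4: 359 + 425 = 784
Selection 5: 784 + 425 = 1209
Selection 6: 1209 + 425 = 1634
Selection 7: 1634 + 425 = 2059
Selection 8: 2059 + 425 = 2484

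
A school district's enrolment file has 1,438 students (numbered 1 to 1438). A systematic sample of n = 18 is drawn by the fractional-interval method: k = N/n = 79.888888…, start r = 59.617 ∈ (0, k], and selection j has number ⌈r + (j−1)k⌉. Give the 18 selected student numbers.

j=1: r + 0k = 59.617 → ⌈·⌉ = 60
j=2: r + 1k = 139.505888… → ⌈·⌉ = 140
j=3: r + 2k = 219.394777… → ⌈·⌉ = 220
j=4: r + 3k = 299.283666… → ⌈·⌉ = 300
j=5: r + 4k = 379.172555… → ⌈·⌉ = 380
j=6: r + 5k = 459.061444… → ⌈·⌉ = 460
j=7: r + 6k = 538.950333… → ⌈·⌉ = 539
j=8: r + 7k = 618.839222… → ⌈·⌉ = 619
j=9: r + 8k = 698.728111… → ⌈·⌉ = 699
j=10: r + 9k = 778.617 → ⌈·⌉ = 779
j=11: r + 10k = 858.505888… → ⌈·⌉ = 859
j=12: r + 11k = 938.394777… → ⌈·⌉ = 939
j=13: r + 12k = 1018.283666… → ⌈·⌉ = 1019
j=14: r + 13k = 1098.172555… → ⌈·⌉ = 1099
j=15: r + 14k = 1178.061444… → ⌈·⌉ = 1179
j=16: r + 15k = 1257.950333… → ⌈·⌉ = 1258
j=17: r + 16k = 1337.839222… → ⌈·⌉ = 1338
j=18: r + 17k = 1417.728111… → ⌈·⌉ = 1418

60, 140, 220, 300, 380, 460, 539, 619, 699, 779, 859, 939, 1019, 1099, 1179, 1258, 1338, 1418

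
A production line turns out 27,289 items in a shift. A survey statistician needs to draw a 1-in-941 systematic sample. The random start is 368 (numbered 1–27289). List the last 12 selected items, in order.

16365, 17306, 18247, 19188, 20129, 21070, 22011, 22952, 23893, 24834, 25775, 26716

18th selection = 368 + 17×941 = 16365
19th: 16365 + 941 = 17306
20th: 17306 + 941 = 18247
21st: 18247 + 941 = 19188
22nd: 19188 + 941 = 20129
23rd: 20129 + 941 = 21070
24th: 21070 + 941 = 22011
25th: 22011 + 941 = 22952
26th: 22952 + 941 = 23893
27th: 23893 + 941 = 24834
28th: 24834 + 941 = 25775
29th: 25775 + 941 = 26716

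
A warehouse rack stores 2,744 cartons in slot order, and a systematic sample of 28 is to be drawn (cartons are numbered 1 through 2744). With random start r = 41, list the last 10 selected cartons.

1805, 1903, 2001, 2099, 2197, 2295, 2393, 2491, 2589, 2687

k = N/n = 2744/28 = 98
19th selection = 41 + 18×98 = 1805
20th: 1805 + 98 = 1903
21st: 1903 + 98 = 2001
22nd: 2001 + 98 = 2099
23rd: 2099 + 98 = 2197
24th: 2197 + 98 = 2295
25th: 2295 + 98 = 2393
26th: 2393 + 98 = 2491
27th: 2491 + 98 = 2589
28th: 2589 + 98 = 2687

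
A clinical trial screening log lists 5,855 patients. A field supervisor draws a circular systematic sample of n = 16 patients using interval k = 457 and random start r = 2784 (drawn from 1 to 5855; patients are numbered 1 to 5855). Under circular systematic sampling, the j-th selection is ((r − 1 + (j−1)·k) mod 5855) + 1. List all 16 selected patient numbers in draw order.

2784, 3241, 3698, 4155, 4612, 5069, 5526, 128, 585, 1042, 1499, 1956, 2413, 2870, 3327, 3784

Selection 1: 2784
Selection 2: 2784 + 457 = 3241
Selection 3: 3241 + 457 = 3698
Selection 4: 3698 + 457 = 4155
Selection 5: 4155 + 457 = 4612
Selection 6: 4612 + 457 = 5069
Selection 7: 5069 + 457 = 5526
Selection 8: 5526 + 457 = 5983 → 5983 − 5855 = 128
Selection 9: 128 + 457 = 585
Selection 10: 585 + 457 = 1042
Selection 11: 1042 + 457 = 1499
Selection 12: 1499 + 457 = 1956
Selection 13: 1956 + 457 = 2413
Selection 14: 2413 + 457 = 2870
Selection 15: 2870 + 457 = 3327
Selection 16: 3327 + 457 = 3784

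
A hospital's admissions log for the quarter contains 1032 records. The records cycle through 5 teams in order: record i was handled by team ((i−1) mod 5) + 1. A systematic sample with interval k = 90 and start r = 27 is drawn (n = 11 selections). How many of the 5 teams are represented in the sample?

1

Consecutive selections differ by k = 90, so their team numbers differ by 90 mod 5 = 0.
gcd(90, 5) = 5, so the sample visits 5/5 = 1 distinct residues mod 5.
Start 27 is team 2; the teams hit are 2.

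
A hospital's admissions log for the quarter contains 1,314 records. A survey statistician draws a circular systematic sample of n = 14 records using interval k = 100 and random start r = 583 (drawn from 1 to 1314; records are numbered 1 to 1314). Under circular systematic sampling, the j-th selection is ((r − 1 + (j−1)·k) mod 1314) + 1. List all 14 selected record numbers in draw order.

583, 683, 783, 883, 983, 1083, 1183, 1283, 69, 169, 269, 369, 469, 569

Selection 1: 583
Selection 2: 583 + 100 = 683
Selection 3: 683 + 100 = 783
Selection 4: 783 + 100 = 883
Selection 5: 883 + 100 = 983
Selection 6: 983 + 100 = 1083
Selection 7: 1083 + 100 = 1183
Selection 8: 1183 + 100 = 1283
Selection 9: 1283 + 100 = 1383 → 1383 − 1314 = 69
Selection 10: 69 + 100 = 169
Selection 11: 169 + 100 = 269
Selection 12: 269 + 100 = 369
Selection 13: 369 + 100 = 469
Selection 14: 469 + 100 = 569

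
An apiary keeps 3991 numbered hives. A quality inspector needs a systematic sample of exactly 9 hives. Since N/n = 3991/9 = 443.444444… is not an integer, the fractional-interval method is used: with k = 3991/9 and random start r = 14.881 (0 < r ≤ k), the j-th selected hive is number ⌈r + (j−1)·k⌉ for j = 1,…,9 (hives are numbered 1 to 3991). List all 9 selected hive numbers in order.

j=1: r + 0k = 14.881 → ⌈·⌉ = 15
j=2: r + 1k = 458.325444… → ⌈·⌉ = 459
j=3: r + 2k = 901.769888… → ⌈·⌉ = 902
j=4: r + 3k = 1345.214333… → ⌈·⌉ = 1346
j=5: r + 4k = 1788.658777… → ⌈·⌉ = 1789
j=6: r + 5k = 2232.103222… → ⌈·⌉ = 2233
j=7: r + 6k = 2675.547666… → ⌈·⌉ = 2676
j=8: r + 7k = 3118.992111… → ⌈·⌉ = 3119
j=9: r + 8k = 3562.436555… → ⌈·⌉ = 3563

15, 459, 902, 1346, 1789, 2233, 2676, 3119, 3563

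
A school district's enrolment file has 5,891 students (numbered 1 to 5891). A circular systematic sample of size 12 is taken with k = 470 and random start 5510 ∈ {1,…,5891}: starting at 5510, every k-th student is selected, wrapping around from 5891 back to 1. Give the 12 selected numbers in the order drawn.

5510, 89, 559, 1029, 1499, 1969, 2439, 2909, 3379, 3849, 4319, 4789

Selection 1: 5510
Selection 2: 5510 + 470 = 5980 → 5980 − 5891 = 89
Selection 3: 89 + 470 = 559
Selection 4: 559 + 470 = 1029
Selection 5: 1029 + 470 = 1499
Selection 6: 1499 + 470 = 1969
Selection 7: 1969 + 470 = 2439
Selection 8: 2439 + 470 = 2909
Selection 9: 2909 + 470 = 3379
Selection 10: 3379 + 470 = 3849
Selection 11: 3849 + 470 = 4319
Selection 12: 4319 + 470 = 4789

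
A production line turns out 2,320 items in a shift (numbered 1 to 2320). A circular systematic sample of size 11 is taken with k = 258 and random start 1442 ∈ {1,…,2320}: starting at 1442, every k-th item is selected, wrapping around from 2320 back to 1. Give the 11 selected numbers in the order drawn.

1442, 1700, 1958, 2216, 154, 412, 670, 928, 1186, 1444, 1702

Selection 1: 1442
Selection 2: 1442 + 258 = 1700
Selection 3: 1700 + 258 = 1958
Selection 4: 1958 + 258 = 2216
Selection 5: 2216 + 258 = 2474 → 2474 − 2320 = 154
Selection 6: 154 + 258 = 412
Selection 7: 412 + 258 = 670
Selection 8: 670 + 258 = 928
Selection 9: 928 + 258 = 1186
Selection 10: 1186 + 258 = 1444
Selection 11: 1444 + 258 = 1702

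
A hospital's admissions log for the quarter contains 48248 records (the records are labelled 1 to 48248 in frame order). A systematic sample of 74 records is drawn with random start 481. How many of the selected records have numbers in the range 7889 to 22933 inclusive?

23

k = 48248/74 = 652
First selection ≥ 7889: 481 + ⌈(7889−481)/652⌉·652 = 481 + 12×652 = 8305
Last selection ≤ 22933: 481 + ⌊(22933−481)/652⌋·652 = 481 + 34×652 = 22649
Count = 34 − 12 + 1 = 23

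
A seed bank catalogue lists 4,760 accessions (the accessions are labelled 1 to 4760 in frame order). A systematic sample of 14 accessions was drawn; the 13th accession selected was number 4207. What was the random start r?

k = 4760/14 = 340
r = 4207 − (13−1)×340 = 4207 − 4080 = 127

127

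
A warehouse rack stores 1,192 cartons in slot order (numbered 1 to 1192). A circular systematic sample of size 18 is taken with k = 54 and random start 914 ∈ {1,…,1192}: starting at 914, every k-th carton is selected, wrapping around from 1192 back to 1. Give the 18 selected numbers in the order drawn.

914, 968, 1022, 1076, 1130, 1184, 46, 100, 154, 208, 262, 316, 370, 424, 478, 532, 586, 640

Selection 1: 914
Selection 2: 914 + 54 = 968
Selection 3: 968 + 54 = 1022
Selection 4: 1022 + 54 = 1076
Selection 5: 1076 + 54 = 1130
Selection 6: 1130 + 54 = 1184
Selection 7: 1184 + 54 = 1238 → 1238 − 1192 = 46
Selection 8: 46 + 54 = 100
Selection 9: 100 + 54 = 154
Selection 10: 154 + 54 = 208
Selection 11: 208 + 54 = 262
Selection 12: 262 + 54 = 316
Selection 13: 316 + 54 = 370
Selection 14: 370 + 54 = 424
Selection 15: 424 + 54 = 478
Selection 16: 478 + 54 = 532
Selection 17: 532 + 54 = 586
Selection 18: 586 + 54 = 640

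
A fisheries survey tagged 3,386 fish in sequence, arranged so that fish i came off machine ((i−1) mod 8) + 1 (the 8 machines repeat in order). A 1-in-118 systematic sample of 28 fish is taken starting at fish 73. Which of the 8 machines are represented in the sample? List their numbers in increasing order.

Consecutive selections differ by k = 118, so their machine numbers differ by 118 mod 8 = 6.
gcd(118, 8) = 2, so the sample visits 8/2 = 4 distinct residues mod 8.
Start 73 is machine 1; the machines hit are 1, 3, 5, 7.

1, 3, 5, 7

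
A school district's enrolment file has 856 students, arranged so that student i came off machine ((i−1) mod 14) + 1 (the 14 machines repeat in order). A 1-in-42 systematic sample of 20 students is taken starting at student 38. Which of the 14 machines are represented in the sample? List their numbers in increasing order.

Consecutive selections differ by k = 42, so their machine numbers differ by 42 mod 14 = 0.
gcd(42, 14) = 14, so the sample visits 14/14 = 1 distinct residues mod 14.
Start 38 is machine 10; the machines hit are 10.

10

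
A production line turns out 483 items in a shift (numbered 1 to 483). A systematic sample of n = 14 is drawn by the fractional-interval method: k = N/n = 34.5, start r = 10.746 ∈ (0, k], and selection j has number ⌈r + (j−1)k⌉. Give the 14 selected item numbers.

11, 46, 80, 115, 149, 184, 218, 253, 287, 322, 356, 391, 425, 460

j=1: r + 0k = 10.746 → ⌈·⌉ = 11
j=2: r + 1k = 45.246 → ⌈·⌉ = 46
j=3: r + 2k = 79.746 → ⌈·⌉ = 80
j=4: r + 3k = 114.246 → ⌈·⌉ = 115
j=5: r + 4k = 148.746 → ⌈·⌉ = 149
j=6: r + 5k = 183.246 → ⌈·⌉ = 184
j=7: r + 6k = 217.746 → ⌈·⌉ = 218
j=8: r + 7k = 252.246 → ⌈·⌉ = 253
j=9: r + 8k = 286.746 → ⌈·⌉ = 287
j=10: r + 9k = 321.246 → ⌈·⌉ = 322
j=11: r + 10k = 355.746 → ⌈·⌉ = 356
j=12: r + 11k = 390.246 → ⌈·⌉ = 391
j=13: r + 12k = 424.746 → ⌈·⌉ = 425
j=14: r + 13k = 459.246 → ⌈·⌉ = 460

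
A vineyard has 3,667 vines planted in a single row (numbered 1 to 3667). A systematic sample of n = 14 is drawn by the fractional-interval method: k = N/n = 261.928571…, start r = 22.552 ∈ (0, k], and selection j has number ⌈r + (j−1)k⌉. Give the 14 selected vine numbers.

23, 285, 547, 809, 1071, 1333, 1595, 1857, 2118, 2380, 2642, 2904, 3166, 3428

j=1: r + 0k = 22.552 → ⌈·⌉ = 23
j=2: r + 1k = 284.480571… → ⌈·⌉ = 285
j=3: r + 2k = 546.409142… → ⌈·⌉ = 547
j=4: r + 3k = 808.337714… → ⌈·⌉ = 809
j=5: r + 4k = 1070.266285… → ⌈·⌉ = 1071
j=6: r + 5k = 1332.194857… → ⌈·⌉ = 1333
j=7: r + 6k = 1594.123428… → ⌈·⌉ = 1595
j=8: r + 7k = 1856.052 → ⌈·⌉ = 1857
j=9: r + 8k = 2117.980571… → ⌈·⌉ = 2118
j=10: r + 9k = 2379.909142… → ⌈·⌉ = 2380
j=11: r + 10k = 2641.837714… → ⌈·⌉ = 2642
j=12: r + 11k = 2903.766285… → ⌈·⌉ = 2904
j=13: r + 12k = 3165.694857… → ⌈·⌉ = 3166
j=14: r + 13k = 3427.623428… → ⌈·⌉ = 3428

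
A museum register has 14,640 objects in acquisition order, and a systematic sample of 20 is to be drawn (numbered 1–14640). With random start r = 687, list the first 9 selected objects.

k = N/n = 14640/20 = 732
object 1: 687
object 2: 687 + 732 = 1419
object 3: 1419 + 732 = 2151
object 4: 2151 + 732 = 2883
object 5: 2883 + 732 = 3615
object 6: 3615 + 732 = 4347
object 7: 4347 + 732 = 5079
object 8: 5079 + 732 = 5811
object 9: 5811 + 732 = 6543

687, 1419, 2151, 2883, 3615, 4347, 5079, 5811, 6543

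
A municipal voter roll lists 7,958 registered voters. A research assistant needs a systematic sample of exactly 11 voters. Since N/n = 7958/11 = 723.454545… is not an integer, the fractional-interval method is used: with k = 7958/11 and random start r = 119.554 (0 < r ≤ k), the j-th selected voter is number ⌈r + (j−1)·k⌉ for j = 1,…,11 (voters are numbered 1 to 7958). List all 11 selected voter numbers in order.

120, 844, 1567, 2290, 3014, 3737, 4461, 5184, 5908, 6631, 7355

j=1: r + 0k = 119.554 → ⌈·⌉ = 120
j=2: r + 1k = 843.008545… → ⌈·⌉ = 844
j=3: r + 2k = 1566.463090… → ⌈·⌉ = 1567
j=4: r + 3k = 2289.917636… → ⌈·⌉ = 2290
j=5: r + 4k = 3013.372181… → ⌈·⌉ = 3014
j=6: r + 5k = 3736.826727… → ⌈·⌉ = 3737
j=7: r + 6k = 4460.281272… → ⌈·⌉ = 4461
j=8: r + 7k = 5183.735818… → ⌈·⌉ = 5184
j=9: r + 8k = 5907.190363… → ⌈·⌉ = 5908
j=10: r + 9k = 6630.644909… → ⌈·⌉ = 6631
j=11: r + 10k = 7354.099454… → ⌈·⌉ = 7355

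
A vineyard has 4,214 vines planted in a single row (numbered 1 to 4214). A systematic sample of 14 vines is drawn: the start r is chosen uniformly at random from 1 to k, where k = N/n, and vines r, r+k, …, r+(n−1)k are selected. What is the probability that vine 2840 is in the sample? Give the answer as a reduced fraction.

1/301

k = 4214/14 = 301.
Vine 2840 is selected iff r ≡ 2840 (mod 301); exactly one such r in {1,…,301}.
Inclusion probability = 1/301.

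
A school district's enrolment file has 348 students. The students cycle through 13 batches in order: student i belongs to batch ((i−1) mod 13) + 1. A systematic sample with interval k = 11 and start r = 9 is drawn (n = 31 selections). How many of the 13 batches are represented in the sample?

13

Consecutive selections differ by k = 11, so their batch numbers differ by 11 mod 13 = 11.
gcd(11, 13) = 1, so the sample visits 13/1 = 13 distinct residues mod 13.
Start 9 is batch 9; the batches hit are 1, 2, 3, 4, 5, 6, 7, 8, 9, 10, 11, 12, 13.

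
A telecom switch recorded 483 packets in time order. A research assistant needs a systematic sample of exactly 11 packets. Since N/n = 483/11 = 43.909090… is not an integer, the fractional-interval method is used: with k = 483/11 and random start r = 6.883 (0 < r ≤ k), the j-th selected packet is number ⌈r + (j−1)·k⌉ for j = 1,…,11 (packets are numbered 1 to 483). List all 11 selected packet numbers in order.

j=1: r + 0k = 6.883 → ⌈·⌉ = 7
j=2: r + 1k = 50.792090… → ⌈·⌉ = 51
j=3: r + 2k = 94.701181… → ⌈·⌉ = 95
j=4: r + 3k = 138.610272… → ⌈·⌉ = 139
j=5: r + 4k = 182.519363… → ⌈·⌉ = 183
j=6: r + 5k = 226.428454… → ⌈·⌉ = 227
j=7: r + 6k = 270.337545… → ⌈·⌉ = 271
j=8: r + 7k = 314.246636… → ⌈·⌉ = 315
j=9: r + 8k = 358.155727… → ⌈·⌉ = 359
j=10: r + 9k = 402.064818… → ⌈·⌉ = 403
j=11: r + 10k = 445.973909… → ⌈·⌉ = 446

7, 51, 95, 139, 183, 227, 271, 315, 359, 403, 446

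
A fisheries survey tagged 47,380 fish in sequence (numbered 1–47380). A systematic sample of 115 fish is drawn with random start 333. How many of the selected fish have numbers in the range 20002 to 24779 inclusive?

k = 47380/115 = 412
First selection ≥ 20002: 333 + ⌈(20002−333)/412⌉·412 = 333 + 48×412 = 20109
Last selection ≤ 24779: 333 + ⌊(24779−333)/412⌋·412 = 333 + 59×412 = 24641
Count = 59 − 48 + 1 = 12

12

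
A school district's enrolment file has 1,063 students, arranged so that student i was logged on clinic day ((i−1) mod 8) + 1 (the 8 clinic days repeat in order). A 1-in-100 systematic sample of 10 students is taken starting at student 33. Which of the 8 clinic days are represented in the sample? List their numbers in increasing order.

1, 5

Consecutive selections differ by k = 100, so their clinic day numbers differ by 100 mod 8 = 4.
gcd(100, 8) = 4, so the sample visits 8/4 = 2 distinct residues mod 8.
Start 33 is clinic day 1; the clinic days hit are 1, 5.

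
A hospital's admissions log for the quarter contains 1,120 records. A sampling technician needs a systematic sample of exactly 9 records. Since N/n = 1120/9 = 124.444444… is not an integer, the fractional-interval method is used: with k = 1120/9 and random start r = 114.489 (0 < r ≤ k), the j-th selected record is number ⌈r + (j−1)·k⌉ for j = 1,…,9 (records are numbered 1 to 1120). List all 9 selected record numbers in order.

j=1: r + 0k = 114.489 → ⌈·⌉ = 115
j=2: r + 1k = 238.933444… → ⌈·⌉ = 239
j=3: r + 2k = 363.377888… → ⌈·⌉ = 364
j=4: r + 3k = 487.822333… → ⌈·⌉ = 488
j=5: r + 4k = 612.266777… → ⌈·⌉ = 613
j=6: r + 5k = 736.711222… → ⌈·⌉ = 737
j=7: r + 6k = 861.155666… → ⌈·⌉ = 862
j=8: r + 7k = 985.600111… → ⌈·⌉ = 986
j=9: r + 8k = 1110.044555… → ⌈·⌉ = 1111

115, 239, 364, 488, 613, 737, 862, 986, 1111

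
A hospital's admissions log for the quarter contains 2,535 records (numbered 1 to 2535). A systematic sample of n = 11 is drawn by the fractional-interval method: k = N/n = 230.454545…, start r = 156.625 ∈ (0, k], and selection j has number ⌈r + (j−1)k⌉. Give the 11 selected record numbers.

j=1: r + 0k = 156.625 → ⌈·⌉ = 157
j=2: r + 1k = 387.079545… → ⌈·⌉ = 388
j=3: r + 2k = 617.534090… → ⌈·⌉ = 618
j=4: r + 3k = 847.988636… → ⌈·⌉ = 848
j=5: r + 4k = 1078.443181… → ⌈·⌉ = 1079
j=6: r + 5k = 1308.897727… → ⌈·⌉ = 1309
j=7: r + 6k = 1539.352272… → ⌈·⌉ = 1540
j=8: r + 7k = 1769.806818… → ⌈·⌉ = 1770
j=9: r + 8k = 2000.261363… → ⌈·⌉ = 2001
j=10: r + 9k = 2230.715909… → ⌈·⌉ = 2231
j=11: r + 10k = 2461.170454… → ⌈·⌉ = 2462

157, 388, 618, 848, 1079, 1309, 1540, 1770, 2001, 2231, 2462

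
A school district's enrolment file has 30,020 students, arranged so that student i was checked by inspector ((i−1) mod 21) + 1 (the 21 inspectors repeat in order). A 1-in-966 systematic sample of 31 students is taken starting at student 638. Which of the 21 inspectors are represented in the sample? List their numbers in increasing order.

Consecutive selections differ by k = 966, so their inspector numbers differ by 966 mod 21 = 0.
gcd(966, 21) = 21, so the sample visits 21/21 = 1 distinct residues mod 21.
Start 638 is inspector 8; the inspectors hit are 8.

8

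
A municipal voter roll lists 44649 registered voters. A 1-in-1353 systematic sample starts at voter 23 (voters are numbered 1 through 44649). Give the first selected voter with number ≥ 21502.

21671

k = 1353
Steps past start: ⌈(21502 − 23)/1353⌉ = ⌈21479/1353⌉ = 16
Selected voter: 23 + 16×1353 = 21671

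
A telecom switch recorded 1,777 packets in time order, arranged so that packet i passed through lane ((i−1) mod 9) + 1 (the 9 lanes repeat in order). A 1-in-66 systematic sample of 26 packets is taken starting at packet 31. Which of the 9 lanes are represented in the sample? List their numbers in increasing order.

1, 4, 7

Consecutive selections differ by k = 66, so their lane numbers differ by 66 mod 9 = 3.
gcd(66, 9) = 3, so the sample visits 9/3 = 3 distinct residues mod 9.
Start 31 is lane 4; the lanes hit are 1, 4, 7.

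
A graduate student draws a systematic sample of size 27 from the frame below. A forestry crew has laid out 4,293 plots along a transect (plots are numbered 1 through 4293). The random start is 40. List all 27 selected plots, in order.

40, 199, 358, 517, 676, 835, 994, 1153, 1312, 1471, 1630, 1789, 1948, 2107, 2266, 2425, 2584, 2743, 2902, 3061, 3220, 3379, 3538, 3697, 3856, 4015, 4174

k = N/n = 4293/27 = 159
plot 1: 40
plot 2: 40 + 159 = 199
plot 3: 199 + 159 = 358
plot 4: 358 + 159 = 517
plot 5: 517 + 159 = 676
plot 6: 676 + 159 = 835
plot 7: 835 + 159 = 994
plot 8: 994 + 159 = 1153
plot 9: 1153 + 159 = 1312
plot 10: 1312 + 159 = 1471
plot 11: 1471 + 159 = 1630
plot 12: 1630 + 159 = 1789
plot 13: 1789 + 159 = 1948
plot 14: 1948 + 159 = 2107
plot 15: 2107 + 159 = 2266
plot 16: 2266 + 159 = 2425
plot 17: 2425 + 159 = 2584
plot 18: 2584 + 159 = 2743
plot 19: 2743 + 159 = 2902
plot 20: 2902 + 159 = 3061
plot 21: 3061 + 159 = 3220
plot 22: 3220 + 159 = 3379
plot 23: 3379 + 159 = 3538
plot 24: 3538 + 159 = 3697
plot 25: 3697 + 159 = 3856
plot 26: 3856 + 159 = 4015
plot 27: 4015 + 159 = 4174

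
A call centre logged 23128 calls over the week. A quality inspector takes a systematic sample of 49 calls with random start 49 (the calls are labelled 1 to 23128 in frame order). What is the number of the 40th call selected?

k = 23128/49 = 472
40th selection = r + (40−1)·k = 49 + 39×472 = 49 + 18408 = 18457

18457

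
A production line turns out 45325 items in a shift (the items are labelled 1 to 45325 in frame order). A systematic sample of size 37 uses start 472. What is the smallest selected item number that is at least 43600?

44572

k = 45325/37 = 1225
Steps past start: ⌈(43600 − 472)/1225⌉ = ⌈43128/1225⌉ = 36
Selected item: 472 + 36×1225 = 44572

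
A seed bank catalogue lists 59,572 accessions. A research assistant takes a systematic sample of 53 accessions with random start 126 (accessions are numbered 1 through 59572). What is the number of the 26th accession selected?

k = 59572/53 = 1124
26th selection = r + (26−1)·k = 126 + 25×1124 = 126 + 28100 = 28226

28226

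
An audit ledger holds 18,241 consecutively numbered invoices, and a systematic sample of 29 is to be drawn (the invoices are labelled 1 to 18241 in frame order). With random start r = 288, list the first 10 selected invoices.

k = N/n = 18241/29 = 629
invoice 1: 288
invoice 2: 288 + 629 = 917
invoice 3: 917 + 629 = 1546
invoice 4: 1546 + 629 = 2175
invoice 5: 2175 + 629 = 2804
invoice 6: 2804 + 629 = 3433
invoice 7: 3433 + 629 = 4062
invoice 8: 4062 + 629 = 4691
invoice 9: 4691 + 629 = 5320
invoice 10: 5320 + 629 = 5949

288, 917, 1546, 2175, 2804, 3433, 4062, 4691, 5320, 5949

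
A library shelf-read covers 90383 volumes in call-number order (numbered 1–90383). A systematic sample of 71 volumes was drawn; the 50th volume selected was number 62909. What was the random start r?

532

k = 90383/71 = 1273
r = 62909 − (50−1)×1273 = 62909 − 62377 = 532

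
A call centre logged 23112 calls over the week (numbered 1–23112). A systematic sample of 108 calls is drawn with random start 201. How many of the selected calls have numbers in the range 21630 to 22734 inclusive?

5

k = 23112/108 = 214
First selection ≥ 21630: 201 + ⌈(21630−201)/214⌉·214 = 201 + 101×214 = 21815
Last selection ≤ 22734: 201 + ⌊(22734−201)/214⌋·214 = 201 + 105×214 = 22671
Count = 105 − 101 + 1 = 5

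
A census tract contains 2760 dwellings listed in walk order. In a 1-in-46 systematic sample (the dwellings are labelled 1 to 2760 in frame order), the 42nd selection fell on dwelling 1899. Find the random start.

k = 46
r = 1899 − (42−1)×46 = 1899 − 1886 = 13

13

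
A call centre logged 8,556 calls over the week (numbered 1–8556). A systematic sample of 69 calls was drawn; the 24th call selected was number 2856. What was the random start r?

k = 8556/69 = 124
r = 2856 − (24−1)×124 = 2856 − 2852 = 4

4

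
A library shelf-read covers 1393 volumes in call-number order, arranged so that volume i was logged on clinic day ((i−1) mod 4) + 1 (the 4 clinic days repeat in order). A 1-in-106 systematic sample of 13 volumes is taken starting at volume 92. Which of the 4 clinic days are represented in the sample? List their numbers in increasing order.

Consecutive selections differ by k = 106, so their clinic day numbers differ by 106 mod 4 = 2.
gcd(106, 4) = 2, so the sample visits 4/2 = 2 distinct residues mod 4.
Start 92 is clinic day 4; the clinic days hit are 2, 4.

2, 4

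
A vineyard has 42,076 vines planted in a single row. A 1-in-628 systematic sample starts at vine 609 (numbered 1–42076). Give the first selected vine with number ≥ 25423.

25729

k = 628
Steps past start: ⌈(25423 − 609)/628⌉ = ⌈24814/628⌉ = 40
Selected vine: 609 + 40×628 = 25729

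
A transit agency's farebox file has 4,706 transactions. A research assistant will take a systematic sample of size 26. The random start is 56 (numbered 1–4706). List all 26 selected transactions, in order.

56, 237, 418, 599, 780, 961, 1142, 1323, 1504, 1685, 1866, 2047, 2228, 2409, 2590, 2771, 2952, 3133, 3314, 3495, 3676, 3857, 4038, 4219, 4400, 4581

k = N/n = 4706/26 = 181
transaction 1: 56
transaction 2: 56 + 181 = 237
transaction 3: 237 + 181 = 418
transaction 4: 418 + 181 = 599
transaction 5: 599 + 181 = 780
transaction 6: 780 + 181 = 961
transaction 7: 961 + 181 = 1142
transaction 8: 1142 + 181 = 1323
transaction 9: 1323 + 181 = 1504
transaction 10: 1504 + 181 = 1685
transaction 11: 1685 + 181 = 1866
transaction 12: 1866 + 181 = 2047
transaction 13: 2047 + 181 = 2228
transaction 14: 2228 + 181 = 2409
transaction 15: 2409 + 181 = 2590
transaction 16: 2590 + 181 = 2771
transaction 17: 2771 + 181 = 2952
transaction 18: 2952 + 181 = 3133
transaction 19: 3133 + 181 = 3314
transaction 20: 3314 + 181 = 3495
transaction 21: 3495 + 181 = 3676
transaction 22: 3676 + 181 = 3857
transaction 23: 3857 + 181 = 4038
transaction 24: 4038 + 181 = 4219
transaction 25: 4219 + 181 = 4400
transaction 26: 4400 + 181 = 4581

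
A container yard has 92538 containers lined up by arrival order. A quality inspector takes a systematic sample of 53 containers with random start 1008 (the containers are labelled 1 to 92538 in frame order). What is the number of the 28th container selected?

48150

k = 92538/53 = 1746
28th selection = r + (28−1)·k = 1008 + 27×1746 = 1008 + 47142 = 48150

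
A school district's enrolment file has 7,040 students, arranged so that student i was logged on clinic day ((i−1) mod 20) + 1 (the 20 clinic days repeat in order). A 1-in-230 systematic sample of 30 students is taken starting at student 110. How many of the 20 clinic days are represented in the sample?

Consecutive selections differ by k = 230, so their clinic day numbers differ by 230 mod 20 = 10.
gcd(230, 20) = 10, so the sample visits 20/10 = 2 distinct residues mod 20.
Start 110 is clinic day 10; the clinic days hit are 10, 20.

2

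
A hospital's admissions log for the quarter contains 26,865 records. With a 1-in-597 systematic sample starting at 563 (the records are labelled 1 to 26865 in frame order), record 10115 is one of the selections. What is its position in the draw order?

17

k = 597
position = (10115 − 563)/597 + 1 = 9552/597 + 1 = 16 + 1 = 17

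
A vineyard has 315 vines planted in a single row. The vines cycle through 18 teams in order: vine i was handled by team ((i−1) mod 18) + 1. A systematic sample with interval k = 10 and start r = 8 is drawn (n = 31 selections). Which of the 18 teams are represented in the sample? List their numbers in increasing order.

Consecutive selections differ by k = 10, so their team numbers differ by 10 mod 18 = 10.
gcd(10, 18) = 2, so the sample visits 18/2 = 9 distinct residues mod 18.
Start 8 is team 8; the teams hit are 2, 4, 6, 8, 10, 12, 14, 16, 18.

2, 4, 6, 8, 10, 12, 14, 16, 18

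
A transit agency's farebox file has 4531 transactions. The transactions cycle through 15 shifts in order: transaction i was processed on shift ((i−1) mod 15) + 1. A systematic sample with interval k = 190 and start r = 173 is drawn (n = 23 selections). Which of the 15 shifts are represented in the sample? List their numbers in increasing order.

3, 8, 13

Consecutive selections differ by k = 190, so their shift numbers differ by 190 mod 15 = 10.
gcd(190, 15) = 5, so the sample visits 15/5 = 3 distinct residues mod 15.
Start 173 is shift 8; the shifts hit are 3, 8, 13.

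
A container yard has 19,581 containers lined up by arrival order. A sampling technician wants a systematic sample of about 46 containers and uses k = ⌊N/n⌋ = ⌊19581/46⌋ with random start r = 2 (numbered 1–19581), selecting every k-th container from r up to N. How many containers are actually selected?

47

k = ⌊19581/46⌋ = 425
Achieved size = ⌊(19581 − 2)/425⌋ + 1 = ⌊19579/425⌋ + 1 = 46 + 1 = 47
(last selection: 2 + 46×425 = 19552 ≤ 19581; next would be 19977 > 19581)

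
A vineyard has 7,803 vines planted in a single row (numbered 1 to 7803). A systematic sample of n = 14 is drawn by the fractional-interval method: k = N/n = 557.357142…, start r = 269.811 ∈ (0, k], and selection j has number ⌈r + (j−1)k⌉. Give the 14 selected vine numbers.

j=1: r + 0k = 269.811 → ⌈·⌉ = 270
j=2: r + 1k = 827.168142… → ⌈·⌉ = 828
j=3: r + 2k = 1384.525285… → ⌈·⌉ = 1385
j=4: r + 3k = 1941.882428… → ⌈·⌉ = 1942
j=5: r + 4k = 2499.239571… → ⌈·⌉ = 2500
j=6: r + 5k = 3056.596714… → ⌈·⌉ = 3057
j=7: r + 6k = 3613.953857… → ⌈·⌉ = 3614
j=8: r + 7k = 4171.311 → ⌈·⌉ = 4172
j=9: r + 8k = 4728.668142… → ⌈·⌉ = 4729
j=10: r + 9k = 5286.025285… → ⌈·⌉ = 5287
j=11: r + 10k = 5843.382428… → ⌈·⌉ = 5844
j=12: r + 11k = 6400.739571… → ⌈·⌉ = 6401
j=13: r + 12k = 6958.096714… → ⌈·⌉ = 6959
j=14: r + 13k = 7515.453857… → ⌈·⌉ = 7516

270, 828, 1385, 1942, 2500, 3057, 3614, 4172, 4729, 5287, 5844, 6401, 6959, 7516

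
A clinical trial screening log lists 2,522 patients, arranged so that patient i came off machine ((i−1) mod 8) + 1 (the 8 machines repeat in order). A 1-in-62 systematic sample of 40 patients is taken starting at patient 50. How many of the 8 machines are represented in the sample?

Consecutive selections differ by k = 62, so their machine numbers differ by 62 mod 8 = 6.
gcd(62, 8) = 2, so the sample visits 8/2 = 4 distinct residues mod 8.
Start 50 is machine 2; the machines hit are 2, 4, 6, 8.

4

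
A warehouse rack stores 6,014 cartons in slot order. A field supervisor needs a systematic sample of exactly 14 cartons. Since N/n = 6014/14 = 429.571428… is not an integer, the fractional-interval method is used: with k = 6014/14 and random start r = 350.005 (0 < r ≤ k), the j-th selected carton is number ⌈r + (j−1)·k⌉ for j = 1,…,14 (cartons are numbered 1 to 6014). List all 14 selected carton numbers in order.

j=1: r + 0k = 350.005 → ⌈·⌉ = 351
j=2: r + 1k = 779.576428… → ⌈·⌉ = 780
j=3: r + 2k = 1209.147857… → ⌈·⌉ = 1210
j=4: r + 3k = 1638.719285… → ⌈·⌉ = 1639
j=5: r + 4k = 2068.290714… → ⌈·⌉ = 2069
j=6: r + 5k = 2497.862142… → ⌈·⌉ = 2498
j=7: r + 6k = 2927.433571… → ⌈·⌉ = 2928
j=8: r + 7k = 3357.005 → ⌈·⌉ = 3358
j=9: r + 8k = 3786.576428… → ⌈·⌉ = 3787
j=10: r + 9k = 4216.147857… → ⌈·⌉ = 4217
j=11: r + 10k = 4645.719285… → ⌈·⌉ = 4646
j=12: r + 11k = 5075.290714… → ⌈·⌉ = 5076
j=13: r + 12k = 5504.862142… → ⌈·⌉ = 5505
j=14: r + 13k = 5934.433571… → ⌈·⌉ = 5935

351, 780, 1210, 1639, 2069, 2498, 2928, 3358, 3787, 4217, 4646, 5076, 5505, 5935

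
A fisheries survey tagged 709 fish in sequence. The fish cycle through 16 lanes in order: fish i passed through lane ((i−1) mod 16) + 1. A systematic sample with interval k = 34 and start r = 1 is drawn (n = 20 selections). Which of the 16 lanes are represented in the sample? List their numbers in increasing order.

1, 3, 5, 7, 9, 11, 13, 15

Consecutive selections differ by k = 34, so their lane numbers differ by 34 mod 16 = 2.
gcd(34, 16) = 2, so the sample visits 16/2 = 8 distinct residues mod 16.
Start 1 is lane 1; the lanes hit are 1, 3, 5, 7, 9, 11, 13, 15.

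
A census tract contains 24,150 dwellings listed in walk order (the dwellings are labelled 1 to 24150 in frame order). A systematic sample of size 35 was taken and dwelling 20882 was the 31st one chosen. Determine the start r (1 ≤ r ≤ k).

182

k = 24150/35 = 690
r = 20882 − (31−1)×690 = 20882 − 20700 = 182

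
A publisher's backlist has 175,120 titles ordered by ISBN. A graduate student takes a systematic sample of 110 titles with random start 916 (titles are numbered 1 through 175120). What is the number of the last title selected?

174444

k = 175120/110 = 1592
110th selection = r + (110−1)·k = 916 + 109×1592 = 916 + 173528 = 174444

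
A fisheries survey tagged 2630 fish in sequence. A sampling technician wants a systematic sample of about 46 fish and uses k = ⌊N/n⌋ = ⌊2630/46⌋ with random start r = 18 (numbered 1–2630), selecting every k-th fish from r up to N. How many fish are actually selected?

k = ⌊2630/46⌋ = 57
Achieved size = ⌊(2630 − 18)/57⌋ + 1 = ⌊2612/57⌋ + 1 = 45 + 1 = 46
(last selection: 18 + 45×57 = 2583 ≤ 2630; next would be 2640 > 2630)

46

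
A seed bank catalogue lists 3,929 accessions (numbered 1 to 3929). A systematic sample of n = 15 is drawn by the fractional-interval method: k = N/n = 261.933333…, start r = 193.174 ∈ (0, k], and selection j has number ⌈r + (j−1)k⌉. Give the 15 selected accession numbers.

j=1: r + 0k = 193.174 → ⌈·⌉ = 194
j=2: r + 1k = 455.107333… → ⌈·⌉ = 456
j=3: r + 2k = 717.040666… → ⌈·⌉ = 718
j=4: r + 3k = 978.974 → ⌈·⌉ = 979
j=5: r + 4k = 1240.907333… → ⌈·⌉ = 1241
j=6: r + 5k = 1502.840666… → ⌈·⌉ = 1503
j=7: r + 6k = 1764.774 → ⌈·⌉ = 1765
j=8: r + 7k = 2026.707333… → ⌈·⌉ = 2027
j=9: r + 8k = 2288.640666… → ⌈·⌉ = 2289
j=10: r + 9k = 2550.574 → ⌈·⌉ = 2551
j=11: r + 10k = 2812.507333… → ⌈·⌉ = 2813
j=12: r + 11k = 3074.440666… → ⌈·⌉ = 3075
j=13: r + 12k = 3336.374 → ⌈·⌉ = 3337
j=14: r + 13k = 3598.307333… → ⌈·⌉ = 3599
j=15: r + 14k = 3860.240666… → ⌈·⌉ = 3861

194, 456, 718, 979, 1241, 1503, 1765, 2027, 2289, 2551, 2813, 3075, 3337, 3599, 3861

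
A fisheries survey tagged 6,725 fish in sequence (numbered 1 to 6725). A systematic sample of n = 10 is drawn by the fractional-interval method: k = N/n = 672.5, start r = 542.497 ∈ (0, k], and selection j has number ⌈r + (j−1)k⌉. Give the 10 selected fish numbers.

543, 1215, 1888, 2560, 3233, 3905, 4578, 5250, 5923, 6595

j=1: r + 0k = 542.497 → ⌈·⌉ = 543
j=2: r + 1k = 1214.997 → ⌈·⌉ = 1215
j=3: r + 2k = 1887.497 → ⌈·⌉ = 1888
j=4: r + 3k = 2559.997 → ⌈·⌉ = 2560
j=5: r + 4k = 3232.497 → ⌈·⌉ = 3233
j=6: r + 5k = 3904.997 → ⌈·⌉ = 3905
j=7: r + 6k = 4577.497 → ⌈·⌉ = 4578
j=8: r + 7k = 5249.997 → ⌈·⌉ = 5250
j=9: r + 8k = 5922.497 → ⌈·⌉ = 5923
j=10: r + 9k = 6594.997 → ⌈·⌉ = 6595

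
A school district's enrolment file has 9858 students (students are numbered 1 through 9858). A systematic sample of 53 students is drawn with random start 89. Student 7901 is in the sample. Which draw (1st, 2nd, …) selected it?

k = 9858/53 = 186
position = (7901 − 89)/186 + 1 = 7812/186 + 1 = 42 + 1 = 43

43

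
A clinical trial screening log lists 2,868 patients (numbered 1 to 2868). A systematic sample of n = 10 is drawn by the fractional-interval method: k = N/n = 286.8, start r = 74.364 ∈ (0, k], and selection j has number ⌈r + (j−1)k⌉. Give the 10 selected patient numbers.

j=1: r + 0k = 74.364 → ⌈·⌉ = 75
j=2: r + 1k = 361.164 → ⌈·⌉ = 362
j=3: r + 2k = 647.964 → ⌈·⌉ = 648
j=4: r + 3k = 934.764 → ⌈·⌉ = 935
j=5: r + 4k = 1221.564 → ⌈·⌉ = 1222
j=6: r + 5k = 1508.364 → ⌈·⌉ = 1509
j=7: r + 6k = 1795.164 → ⌈·⌉ = 1796
j=8: r + 7k = 2081.964 → ⌈·⌉ = 2082
j=9: r + 8k = 2368.764 → ⌈·⌉ = 2369
j=10: r + 9k = 2655.564 → ⌈·⌉ = 2656

75, 362, 648, 935, 1222, 1509, 1796, 2082, 2369, 2656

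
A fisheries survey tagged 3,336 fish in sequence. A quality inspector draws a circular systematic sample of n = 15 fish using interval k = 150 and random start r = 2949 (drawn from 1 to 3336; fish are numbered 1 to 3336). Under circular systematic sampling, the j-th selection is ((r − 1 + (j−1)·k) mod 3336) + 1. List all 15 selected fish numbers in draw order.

2949, 3099, 3249, 63, 213, 363, 513, 663, 813, 963, 1113, 1263, 1413, 1563, 1713

Selection 1: 2949
Selection 2: 2949 + 150 = 3099
Selection 3: 3099 + 150 = 3249
Selection 4: 3249 + 150 = 3399 → 3399 − 3336 = 63
Selection 5: 63 + 150 = 213
Selection 6: 213 + 150 = 363
Selection 7: 363 + 150 = 513
Selection 8: 513 + 150 = 663
Selection 9: 663 + 150 = 813
Selection 10: 813 + 150 = 963
Selection 11: 963 + 150 = 1113
Selection 12: 1113 + 150 = 1263
Selection 13: 1263 + 150 = 1413
Selection 14: 1413 + 150 = 1563
Selection 15: 1563 + 150 = 1713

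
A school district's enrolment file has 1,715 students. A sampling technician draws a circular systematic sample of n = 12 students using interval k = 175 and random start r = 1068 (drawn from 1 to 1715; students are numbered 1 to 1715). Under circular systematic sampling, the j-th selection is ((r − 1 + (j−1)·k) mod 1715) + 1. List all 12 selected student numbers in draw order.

Selection 1: 1068
Selection 2: 1068 + 175 = 1243
Selection 3: 1243 + 175 = 1418
Selection 4: 1418 + 175 = 1593
Selection 5: 1593 + 175 = 1768 → 1768 − 1715 = 53
Selection 6: 53 + 175 = 228
Selection 7: 228 + 175 = 403
Selection 8: 403 + 175 = 578
Selection 9: 578 + 175 = 753
Selection 10: 753 + 175 = 928
Selection 11: 928 + 175 = 1103
Selection 12: 1103 + 175 = 1278

1068, 1243, 1418, 1593, 53, 228, 403, 578, 753, 928, 1103, 1278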